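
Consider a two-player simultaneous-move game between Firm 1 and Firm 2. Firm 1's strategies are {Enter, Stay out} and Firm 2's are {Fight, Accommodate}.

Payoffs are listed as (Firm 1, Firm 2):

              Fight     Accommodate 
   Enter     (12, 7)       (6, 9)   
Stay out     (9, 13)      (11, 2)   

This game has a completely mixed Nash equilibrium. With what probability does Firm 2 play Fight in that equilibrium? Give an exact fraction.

5/8

Let y be the probability that Firm 2 plays Fight. In a completely mixed equilibrium, Firm 1 must be indifferent between Enter and Stay out.
Firm 1's expected payoff from Enter is 12y + 6(1−y); from Stay out it is 9y + 11(1−y).
Setting these equal: 6y + 6 = −2y + 11, so y = 5/8.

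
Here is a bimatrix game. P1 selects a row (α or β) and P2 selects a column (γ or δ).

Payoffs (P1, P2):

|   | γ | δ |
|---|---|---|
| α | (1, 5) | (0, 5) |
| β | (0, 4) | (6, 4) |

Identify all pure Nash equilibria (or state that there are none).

(α, γ): P1 gets 1 ≥ 0 from β, and P2 gets 5 ≥ 5 from δ — Nash equilibrium.
(α, δ): P1 prefers β (6 > 0) — not an equilibrium.
(β, γ): P1 prefers α (1 > 0) — not an equilibrium.
(β, δ): P1 gets 6 ≥ 0 from α, and P2 gets 4 ≥ 4 from γ — Nash equilibrium.

(α, γ) and (β, δ)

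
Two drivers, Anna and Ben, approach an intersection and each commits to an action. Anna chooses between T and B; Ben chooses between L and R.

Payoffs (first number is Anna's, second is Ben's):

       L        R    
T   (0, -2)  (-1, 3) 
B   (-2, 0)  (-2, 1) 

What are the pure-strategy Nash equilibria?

(T, L): Ben prefers R (3 > -2) — not an equilibrium.
(T, R): Anna gets -1 ≥ -2 from B, and Ben gets 3 ≥ -2 from L — Nash equilibrium.
(B, L): Anna prefers T (0 > -2); Ben prefers R (1 > 0) — not an equilibrium.
(B, R): Anna prefers T (-1 > -2) — not an equilibrium.

(T, R)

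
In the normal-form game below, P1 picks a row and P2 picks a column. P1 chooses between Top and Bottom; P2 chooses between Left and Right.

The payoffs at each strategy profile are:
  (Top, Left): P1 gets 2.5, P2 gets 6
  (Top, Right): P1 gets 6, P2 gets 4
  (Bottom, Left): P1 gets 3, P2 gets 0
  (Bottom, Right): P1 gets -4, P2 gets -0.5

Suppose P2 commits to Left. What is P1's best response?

Against Left, P1 earns 2.5 from Top and 3 from Bottom.
So Bottom is the best response.

Bottom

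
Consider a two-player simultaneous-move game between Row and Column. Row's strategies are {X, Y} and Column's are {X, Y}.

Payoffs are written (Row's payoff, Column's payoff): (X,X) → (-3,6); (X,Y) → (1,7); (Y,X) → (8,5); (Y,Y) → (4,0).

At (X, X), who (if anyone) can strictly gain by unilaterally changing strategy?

Both

Row at (X, X) earns -3; deviating to Y yields 8 — a strict improvement.
Column earns 6; deviating to Y yields 7 — a strict improvement.
Both Row and Column have strictly profitable deviations.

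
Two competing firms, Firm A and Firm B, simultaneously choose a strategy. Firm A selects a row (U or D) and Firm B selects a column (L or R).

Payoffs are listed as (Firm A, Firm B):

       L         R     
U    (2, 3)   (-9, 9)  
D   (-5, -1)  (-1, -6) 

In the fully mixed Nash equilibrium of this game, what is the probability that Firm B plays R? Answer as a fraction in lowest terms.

Let c be the probability that Firm B plays L. In a completely mixed equilibrium, Firm A must be indifferent between U and D.
Firm A's expected payoff from U is 2c − 9(1−c); from D it is −5c − (1−c).
Setting these equal: 11c − 9 = −4c − 1, so c = 8/15.
Therefore Firm B plays R with probability 1 − 8/15 = 7/15.

7/15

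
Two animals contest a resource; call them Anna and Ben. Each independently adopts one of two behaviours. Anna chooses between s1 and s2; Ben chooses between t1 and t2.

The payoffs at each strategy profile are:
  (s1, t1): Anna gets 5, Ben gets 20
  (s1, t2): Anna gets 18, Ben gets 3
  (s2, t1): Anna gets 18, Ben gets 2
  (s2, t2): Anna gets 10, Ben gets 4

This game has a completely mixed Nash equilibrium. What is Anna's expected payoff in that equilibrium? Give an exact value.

First find y, the probability Ben plays t1, from Anna's indifference between s1 and s2: 5y + 18(1−y) = 18y + 10(1−y), giving y = 8/21.
Since Anna is indifferent in equilibrium, Anna's expected payoff equals the payoff from either row against (8/21, 13/21). Using s1: 5(8/21) + 18(13/21) = 274/21.

274/21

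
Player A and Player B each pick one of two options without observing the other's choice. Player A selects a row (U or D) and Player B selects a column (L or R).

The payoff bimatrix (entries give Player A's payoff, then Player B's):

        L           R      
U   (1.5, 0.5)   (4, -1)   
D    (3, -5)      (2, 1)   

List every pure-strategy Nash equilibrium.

(U, L): Player A prefers D (3 > 1.5) — not an equilibrium.
(U, R): Player B prefers L (0.5 > -1) — not an equilibrium.
(D, L): Player B prefers R (1 > -5) — not an equilibrium.
(D, R): Player A prefers U (4 > 2) — not an equilibrium.

none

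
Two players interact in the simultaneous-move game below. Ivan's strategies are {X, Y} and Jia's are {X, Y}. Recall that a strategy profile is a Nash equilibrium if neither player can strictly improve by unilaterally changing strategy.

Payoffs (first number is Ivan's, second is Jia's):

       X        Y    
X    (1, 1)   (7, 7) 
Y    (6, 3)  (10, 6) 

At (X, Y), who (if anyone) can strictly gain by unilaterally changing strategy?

Ivan at (X, Y) earns 7; deviating to Y yields 10 — a strict improvement.
Jia earns 7; deviating to X yields 1 — not better.
Only Ivan has a strictly profitable deviation.

Ivan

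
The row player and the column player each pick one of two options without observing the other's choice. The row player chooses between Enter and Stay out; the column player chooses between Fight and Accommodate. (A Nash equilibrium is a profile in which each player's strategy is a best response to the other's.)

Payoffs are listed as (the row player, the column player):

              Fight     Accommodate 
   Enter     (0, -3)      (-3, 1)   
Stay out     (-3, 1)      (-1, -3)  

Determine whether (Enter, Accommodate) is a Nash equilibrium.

At (Enter, Accommodate), the row player earns -3; switching to Stay out would give -1, so the row player would deviate.
The column player earns 1; switching to Fight would give -3, so the column player has no profitable deviation.
Since at least one player can profitably deviate, this is not a Nash equilibrium.

No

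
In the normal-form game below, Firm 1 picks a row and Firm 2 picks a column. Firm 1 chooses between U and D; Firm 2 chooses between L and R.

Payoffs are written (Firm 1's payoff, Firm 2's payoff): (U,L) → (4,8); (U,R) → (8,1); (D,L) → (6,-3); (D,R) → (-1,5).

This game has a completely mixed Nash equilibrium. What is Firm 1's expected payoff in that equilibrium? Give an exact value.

First find y, the probability Firm 2 plays L, from Firm 1's indifference between U and D: 4y + 8(1−y) = 6y − (1−y), giving y = 9/11.
Since Firm 1 is indifferent in equilibrium, Firm 1's expected payoff equals the payoff from either row against (9/11, 2/11). Using U: 4(9/11) + 8(2/11) = 52/11.

52/11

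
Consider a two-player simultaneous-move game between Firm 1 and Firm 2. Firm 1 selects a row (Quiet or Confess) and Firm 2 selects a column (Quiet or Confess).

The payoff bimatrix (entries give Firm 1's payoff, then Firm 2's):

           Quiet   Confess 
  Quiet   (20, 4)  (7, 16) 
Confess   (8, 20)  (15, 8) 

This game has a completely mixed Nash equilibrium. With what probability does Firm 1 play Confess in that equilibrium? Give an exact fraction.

1/2

Let x be the probability that Firm 1 plays Quiet. In a completely mixed equilibrium, Firm 2 must be indifferent between Quiet and Confess.
Firm 2's expected payoff from Quiet is 4x + 20(1−x); from Confess it is 16x + 8(1−x).
Setting these equal: −16x + 20 = 8x + 8, so x = 1/2.
Therefore Firm 1 plays Confess with probability 1 − 1/2 = 1/2.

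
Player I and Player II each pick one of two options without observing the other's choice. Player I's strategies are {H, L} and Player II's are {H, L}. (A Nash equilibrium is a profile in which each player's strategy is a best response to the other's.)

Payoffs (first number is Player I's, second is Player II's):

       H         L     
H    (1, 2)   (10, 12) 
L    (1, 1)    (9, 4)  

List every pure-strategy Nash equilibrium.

(H, H): Player II prefers L (12 > 2) — not an equilibrium.
(H, L): Player I gets 10 ≥ 9 from L, and Player II gets 12 ≥ 2 from H — Nash equilibrium.
(L, H): Player II prefers L (4 > 1) — not an equilibrium.
(L, L): Player I prefers H (10 > 9) — not an equilibrium.

(H, L)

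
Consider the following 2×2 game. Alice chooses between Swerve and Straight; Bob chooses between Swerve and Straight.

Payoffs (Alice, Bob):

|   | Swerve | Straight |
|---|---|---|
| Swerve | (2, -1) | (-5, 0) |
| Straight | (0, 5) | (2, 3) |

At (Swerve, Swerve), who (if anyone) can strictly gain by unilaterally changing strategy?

Bob

Alice at (Swerve, Swerve) earns 2; deviating to Straight yields 0 — not better.
Bob earns -1; deviating to Straight yields 0 — a strict improvement.
Only Bob has a strictly profitable deviation.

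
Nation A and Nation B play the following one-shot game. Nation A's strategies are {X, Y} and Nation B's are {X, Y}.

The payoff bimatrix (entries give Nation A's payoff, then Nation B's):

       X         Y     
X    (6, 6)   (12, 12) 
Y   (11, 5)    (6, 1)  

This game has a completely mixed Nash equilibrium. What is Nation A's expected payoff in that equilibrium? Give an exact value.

First find y, the probability Nation B plays X, from Nation A's indifference between X and Y: 6y + 12(1−y) = 11y + 6(1−y), giving y = 6/11.
Since Nation A is indifferent in equilibrium, Nation A's expected payoff equals the payoff from either row against (6/11, 5/11). Using X: 6(6/11) + 12(5/11) = 96/11.

96/11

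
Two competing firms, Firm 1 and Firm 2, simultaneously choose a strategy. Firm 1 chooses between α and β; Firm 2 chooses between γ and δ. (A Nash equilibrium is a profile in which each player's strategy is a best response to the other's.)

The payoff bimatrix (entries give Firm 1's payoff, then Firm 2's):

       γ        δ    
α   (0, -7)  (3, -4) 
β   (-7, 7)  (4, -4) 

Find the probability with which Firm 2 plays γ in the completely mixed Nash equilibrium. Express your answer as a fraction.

1/8

Let y be the probability that Firm 2 plays γ. In a completely mixed equilibrium, Firm 1 must be indifferent between α and β.
Firm 1's expected payoff from α is 3(1−y); from β it is −7y + 4(1−y).
Setting these equal: −3y + 3 = −11y + 4, so y = 1/8.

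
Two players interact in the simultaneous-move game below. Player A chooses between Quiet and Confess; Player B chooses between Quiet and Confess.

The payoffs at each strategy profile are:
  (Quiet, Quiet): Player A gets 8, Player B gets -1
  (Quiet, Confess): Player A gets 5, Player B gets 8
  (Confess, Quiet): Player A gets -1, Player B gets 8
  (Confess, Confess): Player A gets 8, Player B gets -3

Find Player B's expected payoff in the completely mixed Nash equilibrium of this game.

First find x, the probability Player A plays Quiet, from Player B's indifference between Quiet and Confess: −x + 8(1−x) = 8x − 3(1−x), giving x = 11/20.
Since Player B is indifferent in equilibrium, Player B's expected payoff equals the payoff from either column against (11/20, 9/20). Using Quiet: −(11/20) + 8(9/20) = 61/20.

61/20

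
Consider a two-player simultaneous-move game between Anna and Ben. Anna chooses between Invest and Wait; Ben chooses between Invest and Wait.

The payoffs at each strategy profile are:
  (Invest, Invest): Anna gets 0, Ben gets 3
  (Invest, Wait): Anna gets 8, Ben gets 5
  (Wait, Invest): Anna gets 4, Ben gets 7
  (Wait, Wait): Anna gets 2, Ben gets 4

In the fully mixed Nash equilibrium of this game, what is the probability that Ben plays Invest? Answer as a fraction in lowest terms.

3/5

Let q be the probability that Ben plays Invest. In a completely mixed equilibrium, Anna must be indifferent between Invest and Wait.
Anna's expected payoff from Invest is 8(1−q); from Wait it is 4q + 2(1−q).
Setting these equal: −8q + 8 = 2q + 2, so q = 3/5.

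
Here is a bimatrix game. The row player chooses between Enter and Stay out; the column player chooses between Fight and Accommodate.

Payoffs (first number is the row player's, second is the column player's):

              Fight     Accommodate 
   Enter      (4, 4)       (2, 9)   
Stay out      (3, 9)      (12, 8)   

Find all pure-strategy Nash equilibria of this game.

(Enter, Fight): the column player prefers Accommodate (9 > 4) — not an equilibrium.
(Enter, Accommodate): the row player prefers Stay out (12 > 2) — not an equilibrium.
(Stay out, Fight): the row player prefers Enter (4 > 3) — not an equilibrium.
(Stay out, Accommodate): the column player prefers Fight (9 > 8) — not an equilibrium.

none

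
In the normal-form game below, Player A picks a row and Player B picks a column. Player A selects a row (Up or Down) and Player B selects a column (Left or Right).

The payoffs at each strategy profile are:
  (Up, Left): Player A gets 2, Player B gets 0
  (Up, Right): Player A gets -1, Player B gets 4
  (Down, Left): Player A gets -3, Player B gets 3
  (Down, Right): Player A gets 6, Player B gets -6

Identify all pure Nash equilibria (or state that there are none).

(Up, Left): Player B prefers Right (4 > 0) — not an equilibrium.
(Up, Right): Player A prefers Down (6 > -1) — not an equilibrium.
(Down, Left): Player A prefers Up (2 > -3) — not an equilibrium.
(Down, Right): Player B prefers Left (3 > -6) — not an equilibrium.

none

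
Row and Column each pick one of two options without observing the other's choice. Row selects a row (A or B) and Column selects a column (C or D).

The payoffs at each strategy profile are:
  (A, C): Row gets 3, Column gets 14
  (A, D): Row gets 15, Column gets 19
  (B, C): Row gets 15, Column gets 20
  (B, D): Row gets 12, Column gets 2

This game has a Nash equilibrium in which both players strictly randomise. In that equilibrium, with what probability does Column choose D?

Let q be the probability that Column plays C. In a completely mixed equilibrium, Row must be indifferent between A and B.
Row's expected payoff from A is 3q + 15(1−q); from B it is 15q + 12(1−q).
Setting these equal: −12q + 15 = 3q + 12, so q = 1/5.
Therefore Column plays D with probability 1 − 1/5 = 4/5.

4/5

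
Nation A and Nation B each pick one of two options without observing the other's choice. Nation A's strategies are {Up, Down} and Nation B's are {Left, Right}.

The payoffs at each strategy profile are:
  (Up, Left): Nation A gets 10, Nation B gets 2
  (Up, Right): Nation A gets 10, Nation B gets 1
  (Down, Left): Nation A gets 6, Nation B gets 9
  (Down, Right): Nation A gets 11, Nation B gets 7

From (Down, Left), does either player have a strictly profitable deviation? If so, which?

Nation A at (Down, Left) earns 6; deviating to Up yields 10 — a strict improvement.
Nation B earns 9; deviating to Right yields 7 — not better.
Only Nation A has a strictly profitable deviation.

Nation A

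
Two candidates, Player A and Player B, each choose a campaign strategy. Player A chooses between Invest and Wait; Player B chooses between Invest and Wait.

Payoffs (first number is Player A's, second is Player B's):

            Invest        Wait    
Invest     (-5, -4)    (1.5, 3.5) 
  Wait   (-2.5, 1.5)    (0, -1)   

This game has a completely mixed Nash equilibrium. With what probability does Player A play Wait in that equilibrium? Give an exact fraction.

Let x be the probability that Player A plays Invest. In a completely mixed equilibrium, Player B must be indifferent between Invest and Wait.
Player B's expected payoff from Invest is −4x + 1.5(1−x); from Wait it is 3.5x − (1−x).
Setting these equal: −5.5x + 1.5 = 4.5x − 1, so x = 1/4.
Therefore Player A plays Wait with probability 1 − 1/4 = 3/4.

3/4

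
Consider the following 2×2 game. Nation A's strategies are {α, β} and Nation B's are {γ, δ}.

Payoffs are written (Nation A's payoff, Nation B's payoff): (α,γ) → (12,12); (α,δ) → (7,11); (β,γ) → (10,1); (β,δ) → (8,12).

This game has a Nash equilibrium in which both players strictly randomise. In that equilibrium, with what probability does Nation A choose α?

Let r be the probability that Nation A plays α. In a completely mixed equilibrium, Nation B must be indifferent between γ and δ.
Nation B's expected payoff from γ is 12r + (1−r); from δ it is 11r + 12(1−r).
Setting these equal: 11r + 1 = −r + 12, so r = 11/12.

11/12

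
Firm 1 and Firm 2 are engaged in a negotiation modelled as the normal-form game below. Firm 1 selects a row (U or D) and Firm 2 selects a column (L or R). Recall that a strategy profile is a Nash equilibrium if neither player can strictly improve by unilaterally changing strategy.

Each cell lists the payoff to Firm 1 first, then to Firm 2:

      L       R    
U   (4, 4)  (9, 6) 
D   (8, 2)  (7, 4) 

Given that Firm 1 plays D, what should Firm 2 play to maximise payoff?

R

Against D, Firm 2 earns 2 from L and 4 from R.
So R is the best response.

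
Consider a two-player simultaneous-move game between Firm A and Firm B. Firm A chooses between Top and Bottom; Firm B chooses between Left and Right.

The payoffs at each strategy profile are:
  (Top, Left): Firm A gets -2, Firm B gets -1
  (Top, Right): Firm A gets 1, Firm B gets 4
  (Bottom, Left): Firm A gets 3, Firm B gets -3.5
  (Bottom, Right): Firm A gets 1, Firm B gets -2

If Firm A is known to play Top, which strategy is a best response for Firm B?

Against Top, Firm B earns -1 from Left and 4 from Right.
So Right is the best response.

Right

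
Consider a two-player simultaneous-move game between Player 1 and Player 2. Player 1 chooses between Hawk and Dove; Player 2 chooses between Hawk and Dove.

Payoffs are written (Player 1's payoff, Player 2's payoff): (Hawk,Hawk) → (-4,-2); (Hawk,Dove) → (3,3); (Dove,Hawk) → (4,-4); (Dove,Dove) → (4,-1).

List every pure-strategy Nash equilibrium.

(Hawk, Hawk): Player 1 prefers Dove (4 > -4); Player 2 prefers Dove (3 > -2) — not an equilibrium.
(Hawk, Dove): Player 1 prefers Dove (4 > 3) — not an equilibrium.
(Dove, Hawk): Player 2 prefers Dove (-1 > -4) — not an equilibrium.
(Dove, Dove): Player 1 gets 4 ≥ 3 from Hawk, and Player 2 gets -1 ≥ -4 from Hawk — Nash equilibrium.

(Dove, Dove)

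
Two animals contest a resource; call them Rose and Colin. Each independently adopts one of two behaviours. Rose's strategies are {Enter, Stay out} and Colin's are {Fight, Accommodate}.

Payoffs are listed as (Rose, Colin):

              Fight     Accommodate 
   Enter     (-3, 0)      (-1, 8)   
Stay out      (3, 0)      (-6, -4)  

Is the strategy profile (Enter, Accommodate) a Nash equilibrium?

At (Enter, Accommodate), Rose earns -1; switching to Stay out would give -6, so Rose has no profitable deviation.
Colin earns 8; switching to Fight would give 0, so Colin has no profitable deviation.
Neither player can gain by a unilateral deviation, so this profile is a Nash equilibrium.

Yes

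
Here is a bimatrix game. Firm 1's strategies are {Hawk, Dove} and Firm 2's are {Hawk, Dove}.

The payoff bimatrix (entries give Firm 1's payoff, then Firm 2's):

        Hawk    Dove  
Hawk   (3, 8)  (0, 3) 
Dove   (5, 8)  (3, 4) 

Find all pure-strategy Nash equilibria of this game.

(Dove, Hawk)

(Hawk, Hawk): Firm 1 prefers Dove (5 > 3) — not an equilibrium.
(Hawk, Dove): Firm 1 prefers Dove (3 > 0); Firm 2 prefers Hawk (8 > 3) — not an equilibrium.
(Dove, Hawk): Firm 1 gets 5 ≥ 3 from Hawk, and Firm 2 gets 8 ≥ 4 from Dove — Nash equilibrium.
(Dove, Dove): Firm 2 prefers Hawk (8 > 4) — not an equilibrium.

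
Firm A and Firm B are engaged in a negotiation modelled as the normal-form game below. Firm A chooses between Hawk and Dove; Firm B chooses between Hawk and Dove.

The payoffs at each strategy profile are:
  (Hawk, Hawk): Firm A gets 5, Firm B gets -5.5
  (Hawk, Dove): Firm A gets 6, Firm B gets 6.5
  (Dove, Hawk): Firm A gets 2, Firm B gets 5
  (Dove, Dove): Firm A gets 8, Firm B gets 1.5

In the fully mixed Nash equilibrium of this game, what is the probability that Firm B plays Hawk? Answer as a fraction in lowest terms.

2/5

Let q be the probability that Firm B plays Hawk. In a completely mixed equilibrium, Firm A must be indifferent between Hawk and Dove.
Firm A's expected payoff from Hawk is 5q + 6(1−q); from Dove it is 2q + 8(1−q).
Setting these equal: −q + 6 = −6q + 8, so q = 2/5.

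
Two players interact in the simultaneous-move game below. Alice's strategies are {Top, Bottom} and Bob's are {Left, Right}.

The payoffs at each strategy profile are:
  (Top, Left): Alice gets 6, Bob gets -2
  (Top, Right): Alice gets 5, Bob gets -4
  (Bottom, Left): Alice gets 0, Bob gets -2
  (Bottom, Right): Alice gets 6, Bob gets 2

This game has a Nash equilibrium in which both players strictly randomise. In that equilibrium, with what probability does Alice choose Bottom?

Let r be the probability that Alice plays Top. In a completely mixed equilibrium, Bob must be indifferent between Left and Right.
Bob's expected payoff from Left is −2r − 2(1−r); from Right it is −4r + 2(1−r).
Setting these equal: -2 = −6r + 2, so r = 2/3.
Therefore Alice plays Bottom with probability 1 − 2/3 = 1/3.

1/3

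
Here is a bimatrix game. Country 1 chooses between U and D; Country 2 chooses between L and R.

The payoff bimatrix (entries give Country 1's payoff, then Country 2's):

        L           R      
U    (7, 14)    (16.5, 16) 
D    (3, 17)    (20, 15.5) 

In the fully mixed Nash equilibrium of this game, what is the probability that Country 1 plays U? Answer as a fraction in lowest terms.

3/7

Let x be the probability that Country 1 plays U. In a completely mixed equilibrium, Country 2 must be indifferent between L and R.
Country 2's expected payoff from L is 14x + 17(1−x); from R it is 16x + 15.5(1−x).
Setting these equal: −3x + 17 = 0.5x + 15.5, so x = 3/7.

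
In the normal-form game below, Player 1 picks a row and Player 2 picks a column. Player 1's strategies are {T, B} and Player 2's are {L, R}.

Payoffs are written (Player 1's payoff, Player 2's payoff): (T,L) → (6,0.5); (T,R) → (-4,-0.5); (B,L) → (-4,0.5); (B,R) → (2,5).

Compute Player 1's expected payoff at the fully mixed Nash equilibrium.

First find y, the probability Player 2 plays L, from Player 1's indifference between T and B: 6y − 4(1−y) = −4y + 2(1−y), giving y = 3/8.
Since Player 1 is indifferent in equilibrium, Player 1's expected payoff equals the payoff from either row against (3/8, 5/8). Using T: 6(3/8) − 4(5/8) = -1/4.

-1/4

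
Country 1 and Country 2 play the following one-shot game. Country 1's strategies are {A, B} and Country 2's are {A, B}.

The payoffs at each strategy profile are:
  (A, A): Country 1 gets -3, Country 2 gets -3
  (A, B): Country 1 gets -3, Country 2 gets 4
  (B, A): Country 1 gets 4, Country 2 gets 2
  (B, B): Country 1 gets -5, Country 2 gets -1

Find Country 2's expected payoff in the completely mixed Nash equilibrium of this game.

1/2

First find p, the probability Country 1 plays A, from Country 2's indifference between A and B: −3p + 2(1−p) = 4p − (1−p), giving p = 3/10.
Since Country 2 is indifferent in equilibrium, Country 2's expected payoff equals the payoff from either column against (3/10, 7/10). Using A: −3(3/10) + 2(7/10) = 1/2.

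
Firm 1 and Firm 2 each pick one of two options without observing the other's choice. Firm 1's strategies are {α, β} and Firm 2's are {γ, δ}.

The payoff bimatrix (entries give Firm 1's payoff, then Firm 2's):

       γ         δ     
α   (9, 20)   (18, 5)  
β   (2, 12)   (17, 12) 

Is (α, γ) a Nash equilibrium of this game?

Yes

At (α, γ), Firm 1 earns 9; switching to β would give 2, so Firm 1 has no profitable deviation.
Firm 2 earns 20; switching to δ would give 5, so Firm 2 has no profitable deviation.
Neither player can gain by a unilateral deviation, so this profile is a Nash equilibrium.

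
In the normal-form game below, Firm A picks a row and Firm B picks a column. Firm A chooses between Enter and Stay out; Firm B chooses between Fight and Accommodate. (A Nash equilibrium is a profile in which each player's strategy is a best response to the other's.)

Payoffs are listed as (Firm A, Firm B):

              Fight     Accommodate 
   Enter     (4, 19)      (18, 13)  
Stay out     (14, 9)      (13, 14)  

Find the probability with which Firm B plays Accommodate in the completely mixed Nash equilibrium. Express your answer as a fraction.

2/3

Let y be the probability that Firm B plays Fight. In a completely mixed equilibrium, Firm A must be indifferent between Enter and Stay out.
Firm A's expected payoff from Enter is 4y + 18(1−y); from Stay out it is 14y + 13(1−y).
Setting these equal: −14y + 18 = y + 13, so y = 1/3.
Therefore Firm B plays Accommodate with probability 1 − 1/3 = 2/3.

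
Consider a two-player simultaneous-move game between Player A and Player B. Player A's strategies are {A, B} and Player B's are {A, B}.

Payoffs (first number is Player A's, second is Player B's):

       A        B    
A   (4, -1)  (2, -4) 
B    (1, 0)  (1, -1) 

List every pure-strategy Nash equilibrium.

(A, A): Player A gets 4 ≥ 1 from B, and Player B gets -1 ≥ -4 from B — Nash equilibrium.
(A, B): Player B prefers A (-1 > -4) — not an equilibrium.
(B, A): Player A prefers A (4 > 1) — not an equilibrium.
(B, B): Player A prefers A (2 > 1); Player B prefers A (0 > -1) — not an equilibrium.

(A, A)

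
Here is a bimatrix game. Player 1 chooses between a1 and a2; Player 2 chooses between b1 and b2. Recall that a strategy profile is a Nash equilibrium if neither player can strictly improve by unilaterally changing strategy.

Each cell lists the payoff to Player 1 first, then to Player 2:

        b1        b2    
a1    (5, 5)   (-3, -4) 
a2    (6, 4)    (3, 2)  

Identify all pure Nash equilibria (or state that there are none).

(a1, b1): Player 1 prefers a2 (6 > 5) — not an equilibrium.
(a1, b2): Player 1 prefers a2 (3 > -3); Player 2 prefers b1 (5 > -4) — not an equilibrium.
(a2, b1): Player 1 gets 6 ≥ 5 from a1, and Player 2 gets 4 ≥ 2 from b2 — Nash equilibrium.
(a2, b2): Player 2 prefers b1 (4 > 2) — not an equilibrium.

(a2, b1)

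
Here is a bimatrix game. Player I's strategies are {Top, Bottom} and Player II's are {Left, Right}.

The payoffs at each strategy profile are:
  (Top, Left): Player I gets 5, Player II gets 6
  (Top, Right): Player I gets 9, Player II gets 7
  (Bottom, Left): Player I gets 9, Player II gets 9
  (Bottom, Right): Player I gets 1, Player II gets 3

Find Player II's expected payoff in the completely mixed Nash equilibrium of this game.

45/7

First find x, the probability Player I plays Top, from Player II's indifference between Left and Right: 6x + 9(1−x) = 7x + 3(1−x), giving x = 6/7.
Since Player II is indifferent in equilibrium, Player II's expected payoff equals the payoff from either column against (6/7, 1/7). Using Left: 6(6/7) + 9(1/7) = 45/7.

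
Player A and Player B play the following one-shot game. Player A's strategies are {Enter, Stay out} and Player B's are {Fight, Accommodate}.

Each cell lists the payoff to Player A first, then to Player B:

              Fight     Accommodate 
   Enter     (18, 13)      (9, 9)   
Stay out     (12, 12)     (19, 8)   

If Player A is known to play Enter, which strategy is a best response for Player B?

Against Enter, Player B earns 13 from Fight and 9 from Accommodate.
So Fight is the best response.

Fight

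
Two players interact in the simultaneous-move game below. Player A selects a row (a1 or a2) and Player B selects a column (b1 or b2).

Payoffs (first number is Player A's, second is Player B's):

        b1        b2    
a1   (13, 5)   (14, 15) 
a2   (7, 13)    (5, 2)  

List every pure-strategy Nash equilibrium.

(a1, b1): Player B prefers b2 (15 > 5) — not an equilibrium.
(a1, b2): Player A gets 14 ≥ 5 from a2, and Player B gets 15 ≥ 5 from b1 — Nash equilibrium.
(a2, b1): Player A prefers a1 (13 > 7) — not an equilibrium.
(a2, b2): Player A prefers a1 (14 > 5); Player B prefers b1 (13 > 2) — not an equilibrium.

(a1, b2)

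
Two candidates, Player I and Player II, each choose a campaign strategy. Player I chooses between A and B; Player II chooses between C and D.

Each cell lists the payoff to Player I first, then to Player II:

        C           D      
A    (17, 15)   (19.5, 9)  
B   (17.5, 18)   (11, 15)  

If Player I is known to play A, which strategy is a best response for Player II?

C

Against A, Player II earns 15 from C and 9 from D.
So C is the best response.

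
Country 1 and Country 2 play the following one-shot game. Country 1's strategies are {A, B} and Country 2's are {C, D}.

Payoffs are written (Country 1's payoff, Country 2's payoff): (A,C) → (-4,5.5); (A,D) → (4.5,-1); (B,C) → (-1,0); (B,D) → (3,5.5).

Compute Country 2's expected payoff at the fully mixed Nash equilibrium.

First find x, the probability Country 1 plays A, from Country 2's indifference between C and D: 5.5x = −x + 5.5(1−x), giving x = 11/24.
Since Country 2 is indifferent in equilibrium, Country 2's expected payoff equals the payoff from either column against (11/24, 13/24). Using C: 5.5(11/24) = 121/48.

121/48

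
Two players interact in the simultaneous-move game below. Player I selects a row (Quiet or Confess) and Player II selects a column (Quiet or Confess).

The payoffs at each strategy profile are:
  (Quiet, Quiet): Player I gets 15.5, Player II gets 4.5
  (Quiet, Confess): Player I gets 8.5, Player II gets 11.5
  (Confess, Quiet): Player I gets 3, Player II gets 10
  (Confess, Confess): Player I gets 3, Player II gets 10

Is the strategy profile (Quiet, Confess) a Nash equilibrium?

At (Quiet, Confess), Player I earns 8.5; switching to Confess would give 3, so Player I has no profitable deviation.
Player II earns 11.5; switching to Quiet would give 4.5, so Player II has no profitable deviation.
Neither player can gain by a unilateral deviation, so this profile is a Nash equilibrium.

Yes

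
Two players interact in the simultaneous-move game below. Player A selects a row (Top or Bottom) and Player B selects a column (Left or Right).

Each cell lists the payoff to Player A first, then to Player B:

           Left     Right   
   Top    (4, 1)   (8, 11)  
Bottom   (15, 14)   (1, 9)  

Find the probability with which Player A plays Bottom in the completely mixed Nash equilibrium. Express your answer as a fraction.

Let r be the probability that Player A plays Top. In a completely mixed equilibrium, Player B must be indifferent between Left and Right.
Player B's expected payoff from Left is r + 14(1−r); from Right it is 11r + 9(1−r).
Setting these equal: −13r + 14 = 2r + 9, so r = 1/3.
Therefore Player A plays Bottom with probability 1 − 1/3 = 2/3.

2/3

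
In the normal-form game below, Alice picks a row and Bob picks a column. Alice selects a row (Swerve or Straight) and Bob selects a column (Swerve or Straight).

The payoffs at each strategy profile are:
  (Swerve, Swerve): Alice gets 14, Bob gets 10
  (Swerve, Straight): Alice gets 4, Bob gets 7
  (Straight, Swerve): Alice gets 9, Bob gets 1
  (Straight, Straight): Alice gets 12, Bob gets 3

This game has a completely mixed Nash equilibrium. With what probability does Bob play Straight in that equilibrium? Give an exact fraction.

5/13

Let c be the probability that Bob plays Swerve. In a completely mixed equilibrium, Alice must be indifferent between Swerve and Straight.
Alice's expected payoff from Swerve is 14c + 4(1−c); from Straight it is 9c + 12(1−c).
Setting these equal: 10c + 4 = −3c + 12, so c = 8/13.
Therefore Bob plays Straight with probability 1 − 8/13 = 5/13.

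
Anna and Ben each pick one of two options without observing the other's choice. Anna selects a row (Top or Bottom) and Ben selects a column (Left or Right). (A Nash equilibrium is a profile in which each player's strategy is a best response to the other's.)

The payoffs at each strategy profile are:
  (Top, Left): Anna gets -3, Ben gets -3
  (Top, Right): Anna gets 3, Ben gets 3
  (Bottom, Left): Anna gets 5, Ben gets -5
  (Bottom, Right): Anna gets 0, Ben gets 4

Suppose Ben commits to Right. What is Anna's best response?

Top

Against Right, Anna earns 3 from Top and 0 from Bottom.
So Top is the best response.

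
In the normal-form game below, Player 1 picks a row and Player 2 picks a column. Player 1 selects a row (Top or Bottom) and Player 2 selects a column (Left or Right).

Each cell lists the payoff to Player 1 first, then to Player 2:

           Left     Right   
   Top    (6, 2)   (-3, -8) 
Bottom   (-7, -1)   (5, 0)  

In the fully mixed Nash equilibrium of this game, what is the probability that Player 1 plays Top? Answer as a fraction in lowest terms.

Let r be the probability that Player 1 plays Top. In a completely mixed equilibrium, Player 2 must be indifferent between Left and Right.
Player 2's expected payoff from Left is 2r − (1−r); from Right it is −8r.
Setting these equal: 3r − 1 = −8r, so r = 1/11.

1/11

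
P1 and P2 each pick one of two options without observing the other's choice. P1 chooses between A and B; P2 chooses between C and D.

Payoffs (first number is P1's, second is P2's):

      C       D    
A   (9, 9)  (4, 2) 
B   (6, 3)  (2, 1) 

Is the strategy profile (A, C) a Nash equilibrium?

At (A, C), P1 earns 9; switching to B would give 6, so P1 has no profitable deviation.
P2 earns 9; switching to D would give 2, so P2 has no profitable deviation.
Neither player can gain by a unilateral deviation, so this profile is a Nash equilibrium.

Yes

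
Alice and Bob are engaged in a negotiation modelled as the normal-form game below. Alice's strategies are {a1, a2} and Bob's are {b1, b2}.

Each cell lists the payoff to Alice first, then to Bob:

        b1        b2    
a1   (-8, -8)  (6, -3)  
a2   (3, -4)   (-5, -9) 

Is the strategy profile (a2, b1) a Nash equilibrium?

Yes

At (a2, b1), Alice earns 3; switching to a1 would give -8, so Alice has no profitable deviation.
Bob earns -4; switching to b2 would give -9, so Bob has no profitable deviation.
Neither player can gain by a unilateral deviation, so this profile is a Nash equilibrium.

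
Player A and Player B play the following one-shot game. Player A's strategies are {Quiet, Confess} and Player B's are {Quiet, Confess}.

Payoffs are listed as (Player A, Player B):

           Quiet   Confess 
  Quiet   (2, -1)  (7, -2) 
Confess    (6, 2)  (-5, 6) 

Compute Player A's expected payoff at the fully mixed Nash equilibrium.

First find q, the probability Player B plays Quiet, from Player A's indifference between Quiet and Confess: 2q + 7(1−q) = 6q − 5(1−q), giving q = 3/4.
Since Player A is indifferent in equilibrium, Player A's expected payoff equals the payoff from either row against (3/4, 1/4). Using Quiet: 2(3/4) + 7(1/4) = 13/4.

13/4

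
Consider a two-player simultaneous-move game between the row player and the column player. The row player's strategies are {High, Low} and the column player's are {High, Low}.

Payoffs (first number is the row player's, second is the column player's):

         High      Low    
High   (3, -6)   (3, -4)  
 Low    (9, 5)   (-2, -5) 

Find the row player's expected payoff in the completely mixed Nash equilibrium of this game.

3

First find y, the probability the column player plays High, from the row player's indifference between High and Low: 3y + 3(1−y) = 9y − 2(1−y), giving y = 5/11.
Since the row player is indifferent in equilibrium, the row player's expected payoff equals the payoff from either row against (5/11, 6/11). Using High: 3(5/11) + 3(6/11) = 3.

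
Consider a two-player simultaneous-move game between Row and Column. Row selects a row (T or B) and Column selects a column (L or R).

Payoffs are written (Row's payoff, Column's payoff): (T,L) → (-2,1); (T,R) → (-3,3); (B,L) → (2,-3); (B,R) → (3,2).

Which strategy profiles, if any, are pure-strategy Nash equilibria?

(B, R)

(T, L): Row prefers B (2 > -2); Column prefers R (3 > 1) — not an equilibrium.
(T, R): Row prefers B (3 > -3) — not an equilibrium.
(B, L): Column prefers R (2 > -3) — not an equilibrium.
(B, R): Row gets 3 ≥ -3 from T, and Column gets 2 ≥ -3 from L — Nash equilibrium.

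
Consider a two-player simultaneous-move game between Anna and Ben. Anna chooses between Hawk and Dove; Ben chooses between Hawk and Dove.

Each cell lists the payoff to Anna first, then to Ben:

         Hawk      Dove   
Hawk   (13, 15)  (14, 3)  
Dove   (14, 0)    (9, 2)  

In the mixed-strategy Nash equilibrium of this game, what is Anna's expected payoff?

79/6

First find y, the probability Ben plays Hawk, from Anna's indifference between Hawk and Dove: 13y + 14(1−y) = 14y + 9(1−y), giving y = 5/6.
Since Anna is indifferent in equilibrium, Anna's expected payoff equals the payoff from either row against (5/6, 1/6). Using Hawk: 13(5/6) + 14(1/6) = 79/6.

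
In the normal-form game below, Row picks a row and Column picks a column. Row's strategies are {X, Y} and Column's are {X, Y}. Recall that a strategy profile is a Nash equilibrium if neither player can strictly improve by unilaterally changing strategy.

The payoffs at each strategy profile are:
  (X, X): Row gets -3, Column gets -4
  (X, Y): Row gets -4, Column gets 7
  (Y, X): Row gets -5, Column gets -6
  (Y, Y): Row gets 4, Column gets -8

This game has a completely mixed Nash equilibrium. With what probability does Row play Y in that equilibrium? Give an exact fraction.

Let x be the probability that Row plays X. In a completely mixed equilibrium, Column must be indifferent between X and Y.
Column's expected payoff from X is −4x − 6(1−x); from Y it is 7x − 8(1−x).
Setting these equal: 2x − 6 = 15x − 8, so x = 2/13.
Therefore Row plays Y with probability 1 − 2/13 = 11/13.

11/13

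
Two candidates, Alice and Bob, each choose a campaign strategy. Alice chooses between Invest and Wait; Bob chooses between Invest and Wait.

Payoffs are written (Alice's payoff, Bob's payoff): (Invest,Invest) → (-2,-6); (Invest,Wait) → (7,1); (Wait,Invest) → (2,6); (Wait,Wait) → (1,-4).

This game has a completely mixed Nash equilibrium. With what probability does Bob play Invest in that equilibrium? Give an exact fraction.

Let q be the probability that Bob plays Invest. In a completely mixed equilibrium, Alice must be indifferent between Invest and Wait.
Alice's expected payoff from Invest is −2q + 7(1−q); from Wait it is 2q + (1−q).
Setting these equal: −9q + 7 = q + 1, so q = 3/5.

3/5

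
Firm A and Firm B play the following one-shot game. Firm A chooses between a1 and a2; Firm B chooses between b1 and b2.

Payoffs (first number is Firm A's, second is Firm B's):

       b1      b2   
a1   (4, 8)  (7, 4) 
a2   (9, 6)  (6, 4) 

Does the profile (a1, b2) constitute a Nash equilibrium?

At (a1, b2), Firm A earns 7; switching to a2 would give 6, so Firm A has no profitable deviation.
Firm B earns 4; switching to b1 would give 8, so Firm B would deviate.
Since at least one player can profitably deviate, this is not a Nash equilibrium.

No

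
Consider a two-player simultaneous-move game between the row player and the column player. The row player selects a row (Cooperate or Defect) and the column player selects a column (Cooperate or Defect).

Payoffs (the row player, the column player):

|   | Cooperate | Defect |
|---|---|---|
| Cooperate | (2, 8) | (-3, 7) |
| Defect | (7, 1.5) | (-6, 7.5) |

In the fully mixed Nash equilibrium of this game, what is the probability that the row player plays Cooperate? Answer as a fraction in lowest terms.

6/7

Let r be the probability that the row player plays Cooperate. In a completely mixed equilibrium, the column player must be indifferent between Cooperate and Defect.
The column player's expected payoff from Cooperate is 8r + 1.5(1−r); from Defect it is 7r + 7.5(1−r).
Setting these equal: 6.5r + 1.5 = −0.5r + 7.5, so r = 6/7.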